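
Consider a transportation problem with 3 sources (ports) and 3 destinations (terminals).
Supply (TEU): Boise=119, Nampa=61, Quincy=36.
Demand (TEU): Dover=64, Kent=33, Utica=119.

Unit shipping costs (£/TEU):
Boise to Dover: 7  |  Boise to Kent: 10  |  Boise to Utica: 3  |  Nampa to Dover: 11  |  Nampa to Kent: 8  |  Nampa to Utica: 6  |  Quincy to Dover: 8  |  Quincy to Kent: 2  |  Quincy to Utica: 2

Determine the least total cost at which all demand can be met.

1051

An optimal shipping plan:
  Boise to Dover: 64 × £7 = £448
  Boise to Utica: 55 × £3 = £165
  Nampa to Utica: 61 × £6 = £366
  Quincy to Kent: 33 × £2 = £66
  Quincy to Utica: 3 × £2 = £6
Total = 448 + 165 + 366 + 66 + 6 = £1051.
(Supply check: Boise ships 119; Nampa ships 61; Quincy ships 36.)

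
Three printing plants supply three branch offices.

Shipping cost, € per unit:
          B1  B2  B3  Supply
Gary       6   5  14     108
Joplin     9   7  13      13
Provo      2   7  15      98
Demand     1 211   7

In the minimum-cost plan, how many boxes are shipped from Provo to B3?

Optimal shipments:
  Gary->B2: 108 × €5 = €540
  Joplin->B2: 6 × €7 = €42
  Joplin->B3: 7 × €13 = €91
  Provo->B1: 1 × €2 = €2
  Provo->B2: 97 × €7 = €679
Total cost = €1354.
The route Provo→B3 is not used.

0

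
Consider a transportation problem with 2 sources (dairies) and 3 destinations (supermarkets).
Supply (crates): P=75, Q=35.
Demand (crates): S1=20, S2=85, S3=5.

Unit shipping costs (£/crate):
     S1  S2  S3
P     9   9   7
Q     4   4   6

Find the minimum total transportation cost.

An optimal shipping plan:
  P→S1: 20 × £9 = £180
  P→S2: 50 × £9 = £450
  P→S3: 5 × £7 = £35
  Q→S2: 35 × £4 = £140
Total = 180 + 450 + 35 + 140 = £805.

805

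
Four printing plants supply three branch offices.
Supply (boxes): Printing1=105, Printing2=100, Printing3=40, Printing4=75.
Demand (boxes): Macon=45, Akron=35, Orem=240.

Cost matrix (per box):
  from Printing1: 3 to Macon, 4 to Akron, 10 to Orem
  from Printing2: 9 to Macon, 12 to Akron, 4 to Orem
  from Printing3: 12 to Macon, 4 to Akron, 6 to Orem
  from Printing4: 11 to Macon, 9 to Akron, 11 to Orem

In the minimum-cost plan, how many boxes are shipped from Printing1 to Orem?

25

Solving gives:
  Printing1->Macon: 45 boxes
  Printing1->Akron: 35 boxes
  Printing1->Orem: 25 boxes
  Printing2->Orem: 100 boxes
  Printing3->Orem: 40 boxes
  Printing4->Orem: 75 boxes
Total cost = 1990.
So Printing1→Orem carries 25 boxes.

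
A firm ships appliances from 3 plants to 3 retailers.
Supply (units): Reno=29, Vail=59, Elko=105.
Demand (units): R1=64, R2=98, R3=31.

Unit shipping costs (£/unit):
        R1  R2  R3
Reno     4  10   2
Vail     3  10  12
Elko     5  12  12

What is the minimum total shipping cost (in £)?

Optimal allocation:
  Reno→R3: 29 × £2 = £58
  Vail→R1: 59 × £3 = £177
  Elko→R1: 5 × £5 = £25
  Elko→R2: 98 × £12 = £1176
  Elko→R3: 2 × £12 = £24
Total = 58 + 177 + 25 + 1176 + 24 = £1460.

1460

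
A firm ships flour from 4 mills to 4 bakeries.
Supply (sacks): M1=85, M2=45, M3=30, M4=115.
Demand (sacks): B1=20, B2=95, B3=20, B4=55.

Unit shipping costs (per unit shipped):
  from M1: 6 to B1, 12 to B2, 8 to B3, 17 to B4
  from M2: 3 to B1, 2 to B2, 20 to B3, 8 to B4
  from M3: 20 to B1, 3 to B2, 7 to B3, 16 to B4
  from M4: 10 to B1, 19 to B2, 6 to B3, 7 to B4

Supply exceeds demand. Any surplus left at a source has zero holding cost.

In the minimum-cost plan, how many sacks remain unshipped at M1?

Minimum-cost shipments:
  M1→B1: 20 × 6 = 120
  M1→B2: 20 × 12 = 240
  M2→B2: 45 × 2 = 90
  M3→B2: 30 × 3 = 90
  M4→B3: 20 × 6 = 120
  M4→B4: 55 × 7 = 385
Total cost = 1045.
M1 ships 40 of its 85, leaving 45.

45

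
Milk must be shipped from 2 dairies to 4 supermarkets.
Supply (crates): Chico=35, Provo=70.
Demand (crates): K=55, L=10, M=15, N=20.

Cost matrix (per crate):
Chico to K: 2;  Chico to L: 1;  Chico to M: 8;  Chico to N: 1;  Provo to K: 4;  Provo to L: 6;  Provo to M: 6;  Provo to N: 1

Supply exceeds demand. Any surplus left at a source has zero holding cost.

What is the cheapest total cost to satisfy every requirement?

A cheapest plan:
  Chico to K: 25 × 2 = 50
  Chico to L: 10 × 1 = 10
  Provo to K: 30 × 4 = 120
  Provo to M: 15 × 6 = 90
  Provo to N: 20 × 1 = 20
Total = 50 + 10 + 120 + 90 + 20 = 290.

290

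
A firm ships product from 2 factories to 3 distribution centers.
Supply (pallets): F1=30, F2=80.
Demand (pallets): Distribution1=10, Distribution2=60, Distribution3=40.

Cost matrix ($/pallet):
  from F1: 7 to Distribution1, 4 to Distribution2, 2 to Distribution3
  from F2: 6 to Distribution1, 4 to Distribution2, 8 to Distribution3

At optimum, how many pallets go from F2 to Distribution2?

The minimum-cost plan:
  F1→Distribution3: 30 × $2 = $60
  F2→Distribution1: 10 × $6 = $60
  F2→Distribution2: 60 × $4 = $240
  F2→Distribution3: 10 × $8 = $80
Total cost = $440.
So F2→Distribution2 carries 60 pallets.

60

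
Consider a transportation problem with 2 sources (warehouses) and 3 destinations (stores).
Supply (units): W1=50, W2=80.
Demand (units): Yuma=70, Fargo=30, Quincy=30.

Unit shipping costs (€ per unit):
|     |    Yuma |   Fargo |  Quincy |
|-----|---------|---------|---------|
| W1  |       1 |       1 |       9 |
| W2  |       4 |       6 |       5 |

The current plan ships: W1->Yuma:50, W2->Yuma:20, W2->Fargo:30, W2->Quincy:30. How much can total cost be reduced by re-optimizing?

Current plan cost = 50·1 + 20·4 + 30·6 + 30·5 = €460.
Optimal plan:
  W1->Yuma: 20 units
  W1->Fargo: 30 units
  W2->Yuma: 50 units
  W2->Quincy: 30 units
Optimal cost = €400.
Saving = 460 − 400 = €60.

60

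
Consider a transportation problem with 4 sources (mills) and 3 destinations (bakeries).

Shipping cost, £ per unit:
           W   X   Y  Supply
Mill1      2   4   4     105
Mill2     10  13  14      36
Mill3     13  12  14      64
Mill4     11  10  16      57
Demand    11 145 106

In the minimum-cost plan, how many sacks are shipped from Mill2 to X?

24

The minimum-cost plan:
  Mill1→Y: 105 × £4 = £420
  Mill2→W: 11 × £10 = £110
  Mill2→X: 24 × £13 = £312
  Mill2→Y: 1 × £14 = £14
  Mill3→X: 64 × £12 = £768
  Mill4→X: 57 × £10 = £570
Total cost = £2194.
So Mill2→X carries 24 sacks.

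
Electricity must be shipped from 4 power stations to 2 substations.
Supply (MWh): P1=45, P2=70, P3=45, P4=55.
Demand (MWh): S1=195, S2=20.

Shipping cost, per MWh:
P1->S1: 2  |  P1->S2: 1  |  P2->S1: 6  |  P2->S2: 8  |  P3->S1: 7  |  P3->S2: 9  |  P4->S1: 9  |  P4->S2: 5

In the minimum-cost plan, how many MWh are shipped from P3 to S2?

Solving gives:
  P1→S1: 45 × 2 = 90
  P2→S1: 70 × 6 = 420
  P3→S1: 45 × 7 = 315
  P4→S1: 35 × 9 = 315
  P4→S2: 20 × 5 = 100
Total cost = 1240.
The route P3→S2 is not used.

0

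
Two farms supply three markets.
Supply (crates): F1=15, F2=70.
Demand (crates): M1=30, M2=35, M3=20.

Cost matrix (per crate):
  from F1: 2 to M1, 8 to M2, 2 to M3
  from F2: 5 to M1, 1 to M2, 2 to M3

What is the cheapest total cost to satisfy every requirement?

One minimum-cost allocation:
  F1→M1: 15 × 2 = 30
  F2→M1: 15 × 5 = 75
  F2→M2: 35 × 1 = 35
  F2→M3: 20 × 2 = 40
Total = 30 + 75 + 35 + 40 = 180.

180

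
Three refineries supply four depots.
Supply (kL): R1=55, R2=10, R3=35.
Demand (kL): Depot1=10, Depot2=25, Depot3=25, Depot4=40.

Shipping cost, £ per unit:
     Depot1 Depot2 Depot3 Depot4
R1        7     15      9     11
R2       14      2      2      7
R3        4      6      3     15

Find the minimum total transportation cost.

725

Optimal allocation:
  R1–Depot1: 10 × £7 = £70
  R1–Depot3: 5 × £9 = £45
  R1–Depot4: 40 × £11 = £440
  R2–Depot2: 10 × £2 = £20
  R3–Depot2: 15 × £6 = £90
  R3–Depot3: 20 × £3 = £60
Total = 70 + 45 + 440 + 20 + 90 + 60 = £725.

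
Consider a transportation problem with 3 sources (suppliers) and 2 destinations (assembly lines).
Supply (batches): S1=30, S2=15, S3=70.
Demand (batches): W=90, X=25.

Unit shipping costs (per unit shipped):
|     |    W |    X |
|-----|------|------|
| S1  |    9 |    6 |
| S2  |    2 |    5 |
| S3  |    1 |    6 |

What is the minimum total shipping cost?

295

An optimal shipping plan:
  S1→W: 5 × 9 = 45
  S1→X: 25 × 6 = 150
  S2→W: 15 × 2 = 30
  S3→W: 70 × 1 = 70
Total = 45 + 150 + 30 + 70 = 295.
(Supply check: S1 ships 30; S2 ships 15; S3 ships 70.)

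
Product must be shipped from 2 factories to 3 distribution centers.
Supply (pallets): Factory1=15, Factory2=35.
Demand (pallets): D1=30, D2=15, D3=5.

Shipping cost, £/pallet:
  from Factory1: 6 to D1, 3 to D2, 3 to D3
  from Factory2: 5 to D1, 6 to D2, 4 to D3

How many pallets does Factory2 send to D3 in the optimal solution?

The minimum-cost plan:
  Factory1 to D2: 15 × £3 = £45
  Factory2 to D1: 30 × £5 = £150
  Factory2 to D3: 5 × £4 = £20
Total cost = £215.
So Factory2→D3 carries 5 pallets.

5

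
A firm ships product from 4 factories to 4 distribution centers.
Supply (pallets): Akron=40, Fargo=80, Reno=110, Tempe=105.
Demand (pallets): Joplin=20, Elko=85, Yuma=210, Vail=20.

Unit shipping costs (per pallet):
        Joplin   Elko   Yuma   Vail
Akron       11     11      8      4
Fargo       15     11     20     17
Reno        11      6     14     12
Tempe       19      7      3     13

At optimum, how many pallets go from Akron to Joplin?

Optimal shipments:
  Akron to Yuma: 20 × 8 = 160
  Akron to Vail: 20 × 4 = 80
  Fargo to Joplin: 20 × 15 = 300
  Fargo to Elko: 60 × 11 = 660
  Reno to Elko: 25 × 6 = 150
  Reno to Yuma: 85 × 14 = 1190
  Tempe to Yuma: 105 × 3 = 315
Total cost = 2855.
The route Akron→Joplin is not used.

0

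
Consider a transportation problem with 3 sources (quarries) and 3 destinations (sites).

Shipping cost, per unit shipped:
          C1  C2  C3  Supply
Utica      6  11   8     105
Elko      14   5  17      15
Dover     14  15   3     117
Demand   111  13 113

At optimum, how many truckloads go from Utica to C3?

Solving gives:
  Utica→C1: 105 × 6 = 630
  Elko→C1: 2 × 14 = 28
  Elko→C2: 13 × 5 = 65
  Dover→C1: 4 × 14 = 56
  Dover→C3: 113 × 3 = 339
Total cost = 1118.
The route Utica→C3 is not used.

0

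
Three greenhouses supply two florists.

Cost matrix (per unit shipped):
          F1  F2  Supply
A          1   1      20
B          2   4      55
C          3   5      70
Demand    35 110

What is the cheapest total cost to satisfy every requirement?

An optimal shipping plan:
  A to F2: 20 × 1 = 20
  B to F1: 35 × 2 = 70
  B to F2: 20 × 4 = 80
  C to F2: 70 × 5 = 350
Total = 20 + 70 + 80 + 350 = 520.

520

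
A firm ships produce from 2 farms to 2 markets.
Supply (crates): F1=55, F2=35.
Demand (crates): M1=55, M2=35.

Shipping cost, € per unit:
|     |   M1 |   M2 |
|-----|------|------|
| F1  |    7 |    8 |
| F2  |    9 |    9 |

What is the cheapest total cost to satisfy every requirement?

One minimum-cost allocation:
  F1→M1: 55 crates
  F2→M2: 35 crates
Total cost = €700.

700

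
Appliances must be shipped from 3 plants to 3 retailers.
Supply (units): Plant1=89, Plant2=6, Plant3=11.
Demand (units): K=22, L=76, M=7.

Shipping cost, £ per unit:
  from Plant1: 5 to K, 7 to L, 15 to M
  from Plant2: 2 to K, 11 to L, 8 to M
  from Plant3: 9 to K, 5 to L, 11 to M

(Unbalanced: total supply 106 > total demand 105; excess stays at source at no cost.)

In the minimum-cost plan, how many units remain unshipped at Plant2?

An optimal plan:
  Plant1->K: 22 × £5 = £110
  Plant1->L: 66 × £7 = £462
  Plant2->M: 6 × £8 = £48
  Plant3->L: 10 × £5 = £50
  Plant3->M: 1 × £11 = £11
Total cost = £681.
Plant2 ships 6 of its 6, leaving 0.

0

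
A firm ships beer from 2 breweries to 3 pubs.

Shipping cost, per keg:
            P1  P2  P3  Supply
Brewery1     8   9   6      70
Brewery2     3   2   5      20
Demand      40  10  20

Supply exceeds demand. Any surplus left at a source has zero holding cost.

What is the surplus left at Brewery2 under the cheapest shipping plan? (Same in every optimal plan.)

0

Minimum-cost shipments:
  Brewery1 to P1: 30 kegs
  Brewery1 to P3: 20 kegs
  Brewery2 to P1: 10 kegs
  Brewery2 to P2: 10 kegs
Total cost = 410.
Brewery2 ships 20 of its 20, leaving 0.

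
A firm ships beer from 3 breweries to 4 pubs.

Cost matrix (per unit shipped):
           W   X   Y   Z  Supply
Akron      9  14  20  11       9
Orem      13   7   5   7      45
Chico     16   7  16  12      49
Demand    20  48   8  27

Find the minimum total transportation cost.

792

An optimal shipping plan:
  Akron→W: 9 kegs
  Orem→W: 10 kegs
  Orem→Y: 8 kegs
  Orem→Z: 27 kegs
  Chico→W: 1 kegs
  Chico→X: 48 kegs
Total cost = 792.
(Supply check: Akron ships 9; Orem ships 45; Chico ships 49.)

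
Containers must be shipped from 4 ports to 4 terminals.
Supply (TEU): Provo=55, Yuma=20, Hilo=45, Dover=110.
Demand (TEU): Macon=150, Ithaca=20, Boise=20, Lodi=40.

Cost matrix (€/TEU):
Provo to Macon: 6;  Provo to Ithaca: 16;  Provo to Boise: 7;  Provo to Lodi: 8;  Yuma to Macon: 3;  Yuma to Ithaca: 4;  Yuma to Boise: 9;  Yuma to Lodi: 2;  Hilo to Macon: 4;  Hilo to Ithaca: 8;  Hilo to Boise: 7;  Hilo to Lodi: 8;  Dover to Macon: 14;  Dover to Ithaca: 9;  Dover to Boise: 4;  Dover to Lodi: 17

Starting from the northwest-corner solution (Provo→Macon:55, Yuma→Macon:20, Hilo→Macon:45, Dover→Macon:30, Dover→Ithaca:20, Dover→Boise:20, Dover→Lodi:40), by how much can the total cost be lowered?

Current plan cost = 55·6 + 20·3 + 45·4 + 30·14 + 20·9 + 20·4 + 40·17 = €1930.
Optimal plan:
  Provo→Macon: 35 × €6 = €210
  Provo→Lodi: 20 × €8 = €160
  Yuma→Lodi: 20 × €2 = €40
  Hilo→Macon: 45 × €4 = €180
  Dover→Macon: 70 × €14 = €980
  Dover→Ithaca: 20 × €9 = €180
  Dover→Boise: 20 × €4 = €80
Optimal cost = €1830.
Saving = 1930 − 1830 = €100.

100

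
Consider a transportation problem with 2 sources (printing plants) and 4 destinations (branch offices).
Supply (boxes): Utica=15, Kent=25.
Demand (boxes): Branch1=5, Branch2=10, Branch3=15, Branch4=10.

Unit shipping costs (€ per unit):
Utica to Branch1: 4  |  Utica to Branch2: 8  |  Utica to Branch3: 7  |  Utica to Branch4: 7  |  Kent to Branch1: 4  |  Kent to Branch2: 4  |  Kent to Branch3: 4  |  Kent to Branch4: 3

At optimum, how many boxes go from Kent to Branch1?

0

Optimal shipments:
  Utica–Branch1: 5 × €4 = €20
  Utica–Branch3: 10 × €7 = €70
  Kent–Branch2: 10 × €4 = €40
  Kent–Branch3: 5 × €4 = €20
  Kent–Branch4: 10 × €3 = €30
Total cost = €180.
The route Kent→Branch1 is not used.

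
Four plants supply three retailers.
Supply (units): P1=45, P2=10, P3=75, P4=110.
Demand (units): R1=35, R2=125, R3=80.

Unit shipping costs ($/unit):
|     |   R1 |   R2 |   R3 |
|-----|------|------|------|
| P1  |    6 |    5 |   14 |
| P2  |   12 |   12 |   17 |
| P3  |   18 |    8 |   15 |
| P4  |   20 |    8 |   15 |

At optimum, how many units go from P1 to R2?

10

The minimum-cost plan:
  P1->R1: 35 × $6 = $210
  P1->R2: 10 × $5 = $50
  P2->R3: 10 × $17 = $170
  P3->R2: 5 × $8 = $40
  P3->R3: 70 × $15 = $1050
  P4->R2: 110 × $8 = $880
Total cost = $2400.
So P1→R2 carries 10 units.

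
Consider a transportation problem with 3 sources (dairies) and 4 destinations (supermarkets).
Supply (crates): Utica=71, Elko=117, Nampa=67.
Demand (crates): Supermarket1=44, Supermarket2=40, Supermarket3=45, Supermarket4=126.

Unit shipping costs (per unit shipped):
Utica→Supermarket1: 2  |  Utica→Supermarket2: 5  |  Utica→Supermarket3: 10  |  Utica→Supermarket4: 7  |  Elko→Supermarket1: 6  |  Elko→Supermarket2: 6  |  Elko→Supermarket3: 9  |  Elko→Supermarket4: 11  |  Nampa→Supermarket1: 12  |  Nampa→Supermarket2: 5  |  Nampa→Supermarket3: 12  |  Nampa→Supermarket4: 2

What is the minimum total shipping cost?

Optimal allocation:
  Utica to Supermarket1: 12 × 2 = 24
  Utica to Supermarket4: 59 × 7 = 413
  Elko to Supermarket1: 32 × 6 = 192
  Elko to Supermarket2: 40 × 6 = 240
  Elko to Supermarket3: 45 × 9 = 405
  Nampa to Supermarket4: 67 × 2 = 134
Total = 24 + 413 + 192 + 240 + 405 + 134 = 1408.
(Supply check: Utica ships 71; Elko ships 117; Nampa ships 67.)

1408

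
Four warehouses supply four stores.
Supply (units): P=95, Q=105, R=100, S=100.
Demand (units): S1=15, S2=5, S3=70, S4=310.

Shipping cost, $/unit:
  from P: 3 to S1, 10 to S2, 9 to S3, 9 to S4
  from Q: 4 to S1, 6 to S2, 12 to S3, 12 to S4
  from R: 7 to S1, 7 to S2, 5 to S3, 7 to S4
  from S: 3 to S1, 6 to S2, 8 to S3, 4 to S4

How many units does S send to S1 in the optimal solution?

0

The minimum-cost plan:
  P–S4: 95 × $9 = $855
  Q–S1: 15 × $4 = $60
  Q–S2: 5 × $6 = $30
  Q–S4: 85 × $12 = $1020
  R–S3: 70 × $5 = $350
  R–S4: 30 × $7 = $210
  S–S4: 100 × $4 = $400
Total cost = $2925.
The route S→S1 is not used.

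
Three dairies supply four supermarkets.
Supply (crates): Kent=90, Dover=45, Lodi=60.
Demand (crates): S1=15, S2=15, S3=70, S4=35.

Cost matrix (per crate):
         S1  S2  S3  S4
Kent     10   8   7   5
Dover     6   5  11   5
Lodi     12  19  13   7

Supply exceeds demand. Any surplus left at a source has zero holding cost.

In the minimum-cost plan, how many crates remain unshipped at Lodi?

60

An optimal plan:
  Kent–S3: 70 × 7 = 490
  Kent–S4: 20 × 5 = 100
  Dover–S1: 15 × 6 = 90
  Dover–S2: 15 × 5 = 75
  Dover–S4: 15 × 5 = 75
Total cost = 830.
Lodi ships 0 of its 60, leaving 60.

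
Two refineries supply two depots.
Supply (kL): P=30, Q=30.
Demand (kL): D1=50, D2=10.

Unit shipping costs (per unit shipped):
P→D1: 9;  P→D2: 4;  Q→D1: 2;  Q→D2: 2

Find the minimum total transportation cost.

Optimal allocation:
  P→D1: 20 × 9 = 180
  P→D2: 10 × 4 = 40
  Q→D1: 30 × 2 = 60
Total = 180 + 40 + 60 = 280.
(Supply check: P ships 30; Q ships 30.)

280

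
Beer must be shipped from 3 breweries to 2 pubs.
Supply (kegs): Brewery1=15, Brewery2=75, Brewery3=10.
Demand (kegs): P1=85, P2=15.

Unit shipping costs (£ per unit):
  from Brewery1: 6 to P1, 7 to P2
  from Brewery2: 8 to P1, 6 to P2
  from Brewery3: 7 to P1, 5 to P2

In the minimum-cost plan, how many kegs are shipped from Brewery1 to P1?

15

Solving gives:
  Brewery1->P1: 15 × £6 = £90
  Brewery2->P1: 70 × £8 = £560
  Brewery2->P2: 5 × £6 = £30
  Brewery3->P2: 10 × £5 = £50
Total cost = £730.
So Brewery1→P1 carries 15 kegs.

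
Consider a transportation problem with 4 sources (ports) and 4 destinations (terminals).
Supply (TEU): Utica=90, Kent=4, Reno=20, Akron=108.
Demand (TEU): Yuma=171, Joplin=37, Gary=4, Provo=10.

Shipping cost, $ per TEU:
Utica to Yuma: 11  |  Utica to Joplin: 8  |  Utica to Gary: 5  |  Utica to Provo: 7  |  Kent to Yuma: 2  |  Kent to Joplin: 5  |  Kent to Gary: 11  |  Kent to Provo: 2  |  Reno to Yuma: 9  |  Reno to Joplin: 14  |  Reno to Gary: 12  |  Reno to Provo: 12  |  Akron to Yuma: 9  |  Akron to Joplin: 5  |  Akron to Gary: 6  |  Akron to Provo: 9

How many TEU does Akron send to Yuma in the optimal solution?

71

Solving gives:
  Utica to Yuma: 76 × $11 = $836
  Utica to Gary: 4 × $5 = $20
  Utica to Provo: 10 × $7 = $70
  Kent to Yuma: 4 × $2 = $8
  Reno to Yuma: 20 × $9 = $180
  Akron to Yuma: 71 × $9 = $639
  Akron to Joplin: 37 × $5 = $185
Total cost = $1938.
So Akron→Yuma carries 71 TEU.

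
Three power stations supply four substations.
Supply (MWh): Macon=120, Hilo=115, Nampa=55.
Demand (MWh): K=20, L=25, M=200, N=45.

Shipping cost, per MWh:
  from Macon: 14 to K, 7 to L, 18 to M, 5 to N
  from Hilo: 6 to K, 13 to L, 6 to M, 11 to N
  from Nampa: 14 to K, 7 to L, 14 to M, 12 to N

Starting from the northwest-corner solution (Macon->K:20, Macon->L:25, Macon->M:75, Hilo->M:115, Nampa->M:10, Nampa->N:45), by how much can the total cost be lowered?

495

Current plan cost = 20·14 + 25·7 + 75·18 + 115·6 + 10·14 + 45·12 = 3175.
Optimal plan:
  Macon–K: 20 × 14 = 280
  Macon–L: 25 × 7 = 175
  Macon–M: 30 × 18 = 540
  Macon–N: 45 × 5 = 225
  Hilo–M: 115 × 6 = 690
  Nampa–M: 55 × 14 = 770
Optimal cost = 2680.
Saving = 3175 − 2680 = 495.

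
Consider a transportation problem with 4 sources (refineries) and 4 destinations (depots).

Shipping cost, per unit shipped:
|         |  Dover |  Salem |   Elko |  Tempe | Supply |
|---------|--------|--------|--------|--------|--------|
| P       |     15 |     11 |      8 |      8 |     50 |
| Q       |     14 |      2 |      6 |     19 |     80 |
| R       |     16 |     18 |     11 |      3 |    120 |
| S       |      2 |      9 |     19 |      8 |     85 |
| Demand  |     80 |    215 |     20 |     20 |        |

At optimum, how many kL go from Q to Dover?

0

Optimal shipments:
  P–Salem: 50 kL
  Q–Salem: 80 kL
  R–Salem: 80 kL
  R–Elko: 20 kL
  R–Tempe: 20 kL
  S–Dover: 80 kL
  S–Salem: 5 kL
Total cost = 2635.
The route Q→Dover is not used.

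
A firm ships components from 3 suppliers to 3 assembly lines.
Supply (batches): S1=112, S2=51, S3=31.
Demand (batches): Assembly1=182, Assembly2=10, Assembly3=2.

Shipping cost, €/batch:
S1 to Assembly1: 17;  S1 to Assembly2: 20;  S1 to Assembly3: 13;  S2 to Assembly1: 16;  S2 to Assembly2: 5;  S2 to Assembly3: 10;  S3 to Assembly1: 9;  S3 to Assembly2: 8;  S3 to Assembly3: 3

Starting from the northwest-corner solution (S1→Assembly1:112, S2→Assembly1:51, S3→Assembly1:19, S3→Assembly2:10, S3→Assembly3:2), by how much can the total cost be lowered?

100

Current plan cost = 112·17 + 51·16 + 19·9 + 10·8 + 2·3 = €2977.
Optimal plan:
  S1 to Assembly1: 112 × €17 = €1904
  S2 to Assembly1: 41 × €16 = €656
  S2 to Assembly2: 10 × €5 = €50
  S3 to Assembly1: 29 × €9 = €261
  S3 to Assembly3: 2 × €3 = €6
Optimal cost = €2877.
Saving = 2977 − 2877 = €100.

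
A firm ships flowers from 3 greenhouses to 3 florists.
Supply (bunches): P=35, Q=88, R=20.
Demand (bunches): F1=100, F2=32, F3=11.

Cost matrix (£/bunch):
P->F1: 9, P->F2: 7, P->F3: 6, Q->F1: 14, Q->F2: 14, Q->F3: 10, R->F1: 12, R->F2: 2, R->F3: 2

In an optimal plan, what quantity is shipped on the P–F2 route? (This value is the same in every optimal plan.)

Solving gives:
  P→F1: 23 × £9 = £207
  P→F2: 12 × £7 = £84
  Q→F1: 77 × £14 = £1078
  Q→F3: 11 × £10 = £110
  R→F2: 20 × £2 = £40
Total cost = £1519.
So P→F2 carries 12 bunches.

12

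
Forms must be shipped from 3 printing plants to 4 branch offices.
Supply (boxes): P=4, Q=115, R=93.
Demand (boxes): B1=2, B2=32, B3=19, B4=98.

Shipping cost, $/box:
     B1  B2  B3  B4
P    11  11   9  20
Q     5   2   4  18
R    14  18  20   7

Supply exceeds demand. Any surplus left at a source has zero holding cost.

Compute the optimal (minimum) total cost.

Optimal allocation:
  Q->B1: 2 boxes
  Q->B2: 32 boxes
  Q->B3: 19 boxes
  Q->B4: 5 boxes
  R->B4: 93 boxes
Total cost = $891.

891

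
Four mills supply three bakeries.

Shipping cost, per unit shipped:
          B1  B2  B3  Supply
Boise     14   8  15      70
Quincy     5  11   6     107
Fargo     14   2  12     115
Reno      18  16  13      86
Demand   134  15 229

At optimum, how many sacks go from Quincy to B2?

Optimal shipments:
  Boise to B1: 27 × 14 = 378
  Boise to B3: 43 × 15 = 645
  Quincy to B1: 107 × 5 = 535
  Fargo to B2: 15 × 2 = 30
  Fargo to B3: 100 × 12 = 1200
  Reno to B3: 86 × 13 = 1118
Total cost = 3906.
The route Quincy→B2 is not used.

0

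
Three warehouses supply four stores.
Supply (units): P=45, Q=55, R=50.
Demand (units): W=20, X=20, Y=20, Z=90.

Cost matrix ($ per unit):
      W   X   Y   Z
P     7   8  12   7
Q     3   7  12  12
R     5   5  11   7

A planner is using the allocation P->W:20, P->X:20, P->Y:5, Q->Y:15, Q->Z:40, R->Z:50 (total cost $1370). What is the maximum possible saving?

Current plan cost = 20·7 + 20·8 + 5·12 + 15·12 + 40·12 + 50·7 = $1370.
Optimal plan:
  P→Z: 45 units
  Q→W: 20 units
  Q→X: 15 units
  Q→Y: 20 units
  R→X: 5 units
  R→Z: 45 units
Optimal cost = $1060.
Saving = 1370 − 1060 = $310.

310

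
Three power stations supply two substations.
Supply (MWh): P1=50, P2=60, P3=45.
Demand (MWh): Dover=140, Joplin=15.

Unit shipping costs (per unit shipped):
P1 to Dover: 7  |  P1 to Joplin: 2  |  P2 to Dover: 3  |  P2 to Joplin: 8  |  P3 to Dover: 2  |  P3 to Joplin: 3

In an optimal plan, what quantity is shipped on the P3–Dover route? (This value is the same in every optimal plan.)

Optimal shipments:
  P1–Dover: 35 × 7 = 245
  P1–Joplin: 15 × 2 = 30
  P2–Dover: 60 × 3 = 180
  P3–Dover: 45 × 2 = 90
Total cost = 545.
So P3→Dover carries 45 MWh.

45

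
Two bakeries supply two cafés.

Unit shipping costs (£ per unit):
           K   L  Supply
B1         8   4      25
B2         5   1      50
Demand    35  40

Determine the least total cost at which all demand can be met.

290

A cheapest plan:
  B1 to L: 25 × £4 = £100
  B2 to K: 35 × £5 = £175
  B2 to L: 15 × £1 = £15
Total = 100 + 175 + 15 = £290.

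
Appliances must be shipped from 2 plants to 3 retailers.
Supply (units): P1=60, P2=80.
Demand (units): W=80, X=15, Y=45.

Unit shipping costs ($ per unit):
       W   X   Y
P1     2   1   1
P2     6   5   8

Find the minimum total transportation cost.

540

One minimum-cost allocation:
  P1–X: 15 units
  P1–Y: 45 units
  P2–W: 80 units
Total cost = $540.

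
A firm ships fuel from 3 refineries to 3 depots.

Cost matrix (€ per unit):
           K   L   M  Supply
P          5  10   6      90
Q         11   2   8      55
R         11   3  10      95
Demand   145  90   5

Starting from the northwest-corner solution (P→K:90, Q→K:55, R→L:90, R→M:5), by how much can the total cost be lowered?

60

Current plan cost = 90·5 + 55·11 + 90·3 + 5·10 = €1375.
Optimal plan:
  P–K: 90 × €5 = €450
  Q–L: 50 × €2 = €100
  Q–M: 5 × €8 = €40
  R–K: 55 × €11 = €605
  R–L: 40 × €3 = €120
Optimal cost = €1315.
Saving = 1375 − 1315 = €60.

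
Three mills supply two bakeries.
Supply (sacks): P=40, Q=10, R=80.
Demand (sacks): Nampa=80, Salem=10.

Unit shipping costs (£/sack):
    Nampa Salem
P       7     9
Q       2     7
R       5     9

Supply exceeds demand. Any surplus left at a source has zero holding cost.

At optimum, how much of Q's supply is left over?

0

Minimum-cost shipments:
  P–Salem: 10 × £9 = £90
  Q–Nampa: 10 × £2 = £20
  R–Nampa: 70 × £5 = £350
Total cost = £460.
Q ships 10 of its 10, leaving 0.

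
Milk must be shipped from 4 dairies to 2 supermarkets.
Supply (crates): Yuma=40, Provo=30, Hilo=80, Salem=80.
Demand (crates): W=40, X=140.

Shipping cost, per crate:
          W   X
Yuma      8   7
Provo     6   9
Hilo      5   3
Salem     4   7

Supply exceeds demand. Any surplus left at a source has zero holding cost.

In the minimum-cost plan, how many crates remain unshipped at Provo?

30

An optimal plan:
  Yuma to X: 40 × 7 = 280
  Hilo to X: 80 × 3 = 240
  Salem to W: 40 × 4 = 160
  Salem to X: 20 × 7 = 140
Total cost = 820.
Provo ships 0 of its 30, leaving 30.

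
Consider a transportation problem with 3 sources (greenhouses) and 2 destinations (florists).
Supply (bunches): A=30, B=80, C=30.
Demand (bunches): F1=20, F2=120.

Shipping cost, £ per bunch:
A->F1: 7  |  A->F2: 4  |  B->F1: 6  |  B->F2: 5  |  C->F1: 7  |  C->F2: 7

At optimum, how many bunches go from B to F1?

0

Solving gives:
  A to F2: 30 bunches
  B to F2: 80 bunches
  C to F1: 20 bunches
  C to F2: 10 bunches
Total cost = £730.
The route B→F1 is not used.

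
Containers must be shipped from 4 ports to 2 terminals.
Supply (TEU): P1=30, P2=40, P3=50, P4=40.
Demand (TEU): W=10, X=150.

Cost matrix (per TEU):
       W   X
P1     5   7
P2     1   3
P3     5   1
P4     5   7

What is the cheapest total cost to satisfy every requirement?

640

One minimum-cost allocation:
  P1–W: 10 × 5 = 50
  P1–X: 20 × 7 = 140
  P2–X: 40 × 3 = 120
  P3–X: 50 × 1 = 50
  P4–X: 40 × 7 = 280
Total = 50 + 140 + 120 + 50 + 280 = 640.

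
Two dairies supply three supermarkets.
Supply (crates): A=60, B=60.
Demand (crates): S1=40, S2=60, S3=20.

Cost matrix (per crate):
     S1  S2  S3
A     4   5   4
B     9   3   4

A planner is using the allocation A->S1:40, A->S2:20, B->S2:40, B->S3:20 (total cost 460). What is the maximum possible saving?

40

Current plan cost = 40·4 + 20·5 + 40·3 + 20·4 = 460.
Optimal plan:
  A→S1: 40 × 4 = 160
  A→S3: 20 × 4 = 80
  B→S2: 60 × 3 = 180
Optimal cost = 420.
Saving = 460 − 420 = 40.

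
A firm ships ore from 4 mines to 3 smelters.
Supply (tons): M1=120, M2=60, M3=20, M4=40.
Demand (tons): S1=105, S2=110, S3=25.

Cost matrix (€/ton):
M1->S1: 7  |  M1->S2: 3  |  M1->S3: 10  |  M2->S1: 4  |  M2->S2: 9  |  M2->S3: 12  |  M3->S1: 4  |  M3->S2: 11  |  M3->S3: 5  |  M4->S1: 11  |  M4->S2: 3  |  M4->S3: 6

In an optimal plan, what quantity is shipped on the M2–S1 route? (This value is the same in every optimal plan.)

Optimal shipments:
  M1→S1: 25 × €7 = €175
  M1→S2: 95 × €3 = €285
  M2→S1: 60 × €4 = €240
  M3→S1: 20 × €4 = €80
  M4→S2: 15 × €3 = €45
  M4→S3: 25 × €6 = €150
Total cost = €975.
So M2→S1 carries 60 tons.

60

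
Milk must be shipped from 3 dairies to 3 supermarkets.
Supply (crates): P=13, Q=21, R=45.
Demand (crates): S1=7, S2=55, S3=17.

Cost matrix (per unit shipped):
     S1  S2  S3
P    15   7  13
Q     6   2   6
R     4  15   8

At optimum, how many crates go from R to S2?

The minimum-cost plan:
  P->S2: 13 × 7 = 91
  Q->S2: 21 × 2 = 42
  R->S1: 7 × 4 = 28
  R->S2: 21 × 15 = 315
  R->S3: 17 × 8 = 136
Total cost = 612.
So R→S2 carries 21 crates.

21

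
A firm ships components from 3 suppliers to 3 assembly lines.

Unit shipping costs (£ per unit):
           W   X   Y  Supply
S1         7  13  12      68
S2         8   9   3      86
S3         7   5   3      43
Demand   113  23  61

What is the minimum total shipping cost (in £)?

A cheapest plan:
  S1→W: 68 × £7 = £476
  S2→W: 25 × £8 = £200
  S2→Y: 61 × £3 = £183
  S3→W: 20 × £7 = £140
  S3→X: 23 × £5 = £115
Total = 476 + 200 + 183 + 140 + 115 = £1114.
(Supply check: S1 ships 68; S2 ships 86; S3 ships 43.)

1114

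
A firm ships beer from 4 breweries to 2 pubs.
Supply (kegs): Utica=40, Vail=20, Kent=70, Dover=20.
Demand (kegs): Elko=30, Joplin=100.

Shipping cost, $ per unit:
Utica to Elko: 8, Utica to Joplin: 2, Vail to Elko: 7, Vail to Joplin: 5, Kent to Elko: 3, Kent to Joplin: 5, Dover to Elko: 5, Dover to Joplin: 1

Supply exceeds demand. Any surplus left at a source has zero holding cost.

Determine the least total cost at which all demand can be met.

390

An optimal shipping plan:
  Utica–Joplin: 40 × $2 = $80
  Vail–Joplin: 20 × $5 = $100
  Kent–Elko: 30 × $3 = $90
  Kent–Joplin: 20 × $5 = $100
  Dover–Joplin: 20 × $1 = $20
Total = 80 + 100 + 90 + 100 + 20 = $390.
(Supply check: Utica ships 40; Vail ships 20; Kent ships 50; Dover ships 20.)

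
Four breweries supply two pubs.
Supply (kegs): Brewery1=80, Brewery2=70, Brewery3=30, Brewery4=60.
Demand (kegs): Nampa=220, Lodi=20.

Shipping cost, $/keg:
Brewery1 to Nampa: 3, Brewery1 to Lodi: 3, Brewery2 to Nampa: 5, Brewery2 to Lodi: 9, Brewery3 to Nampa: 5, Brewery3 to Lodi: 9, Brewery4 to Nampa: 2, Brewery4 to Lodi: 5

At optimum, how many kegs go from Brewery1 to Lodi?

Solving gives:
  Brewery1→Nampa: 60 × $3 = $180
  Brewery1→Lodi: 20 × $3 = $60
  Brewery2→Nampa: 70 × $5 = $350
  Brewery3→Nampa: 30 × $5 = $150
  Brewery4→Nampa: 60 × $2 = $120
Total cost = $860.
So Brewery1→Lodi carries 20 kegs.

20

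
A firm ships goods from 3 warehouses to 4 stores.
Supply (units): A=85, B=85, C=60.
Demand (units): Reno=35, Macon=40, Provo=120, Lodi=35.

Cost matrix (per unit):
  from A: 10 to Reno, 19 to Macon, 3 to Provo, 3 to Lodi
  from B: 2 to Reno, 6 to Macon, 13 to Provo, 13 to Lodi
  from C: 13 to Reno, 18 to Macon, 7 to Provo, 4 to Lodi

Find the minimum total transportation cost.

One minimum-cost allocation:
  A to Provo: 85 × 3 = 255
  B to Reno: 35 × 2 = 70
  B to Macon: 40 × 6 = 240
  B to Provo: 10 × 13 = 130
  C to Provo: 25 × 7 = 175
  C to Lodi: 35 × 4 = 140
Total = 255 + 70 + 240 + 130 + 175 + 140 = 1010.
(Supply check: A ships 85; B ships 85; C ships 60.)

1010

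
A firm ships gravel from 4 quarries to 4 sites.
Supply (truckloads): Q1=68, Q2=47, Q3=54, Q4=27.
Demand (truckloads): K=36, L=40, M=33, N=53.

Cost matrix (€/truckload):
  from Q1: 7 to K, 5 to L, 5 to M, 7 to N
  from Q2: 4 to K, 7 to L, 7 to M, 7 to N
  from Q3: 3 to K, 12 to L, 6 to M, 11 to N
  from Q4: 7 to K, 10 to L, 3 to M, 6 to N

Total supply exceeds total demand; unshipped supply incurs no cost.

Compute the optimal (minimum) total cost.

One minimum-cost allocation:
  Q1→L: 40 × €5 = €200
  Q1→M: 6 × €5 = €30
  Q1→N: 22 × €7 = €154
  Q2→N: 31 × €7 = €217
  Q3→K: 36 × €3 = €108
  Q4→M: 27 × €3 = €81
Total = 200 + 30 + 154 + 217 + 108 + 81 = €790.

790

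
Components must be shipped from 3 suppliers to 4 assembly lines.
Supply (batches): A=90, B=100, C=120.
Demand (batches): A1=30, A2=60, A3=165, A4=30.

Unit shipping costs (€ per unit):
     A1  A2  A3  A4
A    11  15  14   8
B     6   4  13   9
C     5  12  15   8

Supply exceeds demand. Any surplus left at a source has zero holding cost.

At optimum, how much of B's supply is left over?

0

Minimum-cost shipments:
  A to A3: 90 × €14 = €1260
  B to A2: 60 × €4 = €240
  B to A3: 40 × €13 = €520
  C to A1: 30 × €5 = €150
  C to A3: 35 × €15 = €525
  C to A4: 30 × €8 = €240
Total cost = €2935.
B ships 100 of its 100, leaving 0.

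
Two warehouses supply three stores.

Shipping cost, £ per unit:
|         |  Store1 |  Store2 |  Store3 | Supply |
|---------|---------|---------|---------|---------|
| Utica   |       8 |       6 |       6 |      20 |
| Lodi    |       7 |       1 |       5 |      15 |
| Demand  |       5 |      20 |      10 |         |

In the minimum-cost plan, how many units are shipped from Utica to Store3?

10

The minimum-cost plan:
  Utica->Store1: 5 × £8 = £40
  Utica->Store2: 5 × £6 = £30
  Utica->Store3: 10 × £6 = £60
  Lodi->Store2: 15 × £1 = £15
Total cost = £145.
So Utica→Store3 carries 10 units.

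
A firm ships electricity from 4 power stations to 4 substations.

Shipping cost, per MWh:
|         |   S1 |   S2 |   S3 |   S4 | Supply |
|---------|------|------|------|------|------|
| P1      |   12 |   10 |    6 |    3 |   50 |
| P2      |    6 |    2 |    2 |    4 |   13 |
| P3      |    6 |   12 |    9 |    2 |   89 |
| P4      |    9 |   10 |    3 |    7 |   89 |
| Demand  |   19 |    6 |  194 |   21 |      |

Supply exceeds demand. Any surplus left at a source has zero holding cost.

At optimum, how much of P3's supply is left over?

An optimal plan:
  P1–S3: 50 × 6 = 300
  P2–S2: 6 × 2 = 12
  P2–S3: 7 × 2 = 14
  P3–S1: 19 × 6 = 114
  P3–S3: 48 × 9 = 432
  P3–S4: 21 × 2 = 42
  P4–S3: 89 × 3 = 267
Total cost = 1181.
P3 ships 88 of its 89, leaving 1.

1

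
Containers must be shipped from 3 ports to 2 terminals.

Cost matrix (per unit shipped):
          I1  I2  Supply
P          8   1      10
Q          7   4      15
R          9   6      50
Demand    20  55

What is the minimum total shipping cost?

An optimal shipping plan:
  P→I2: 10 TEU
  Q→I1: 15 TEU
  R→I1: 5 TEU
  R→I2: 45 TEU
Total cost = 430.
(Supply check: P ships 10; Q ships 15; R ships 50.)

430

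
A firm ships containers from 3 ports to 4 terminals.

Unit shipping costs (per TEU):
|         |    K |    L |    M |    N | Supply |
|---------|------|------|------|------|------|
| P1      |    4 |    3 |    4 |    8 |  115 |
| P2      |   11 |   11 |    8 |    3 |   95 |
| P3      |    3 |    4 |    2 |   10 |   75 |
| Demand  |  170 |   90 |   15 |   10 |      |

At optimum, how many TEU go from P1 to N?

Optimal shipments:
  P1–K: 25 × 4 = 100
  P1–L: 90 × 3 = 270
  P2–K: 70 × 11 = 770
  P2–M: 15 × 8 = 120
  P2–N: 10 × 3 = 30
  P3–K: 75 × 3 = 225
Total cost = 1515.
The route P1→N is not used.

0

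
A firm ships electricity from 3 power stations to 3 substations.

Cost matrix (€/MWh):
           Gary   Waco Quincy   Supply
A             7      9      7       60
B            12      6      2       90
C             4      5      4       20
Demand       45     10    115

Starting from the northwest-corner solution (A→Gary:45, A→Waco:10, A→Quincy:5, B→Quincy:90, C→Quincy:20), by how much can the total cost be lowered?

Current plan cost = 45·7 + 10·9 + 5·7 + 90·2 + 20·4 = €700.
Optimal plan:
  A to Gary: 35 × €7 = €245
  A to Quincy: 25 × €7 = €175
  B to Quincy: 90 × €2 = €180
  C to Gary: 10 × €4 = €40
  C to Waco: 10 × €5 = €50
Optimal cost = €690.
Saving = 700 − 690 = €10.

10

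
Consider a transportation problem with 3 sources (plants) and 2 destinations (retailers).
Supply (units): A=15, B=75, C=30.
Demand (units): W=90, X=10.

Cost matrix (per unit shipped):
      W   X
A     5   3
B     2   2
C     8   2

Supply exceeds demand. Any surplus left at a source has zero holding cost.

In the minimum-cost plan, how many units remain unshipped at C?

20

An optimal plan:
  A->W: 15 units
  B->W: 75 units
  C->X: 10 units
Total cost = 245.
C ships 10 of its 30, leaving 20.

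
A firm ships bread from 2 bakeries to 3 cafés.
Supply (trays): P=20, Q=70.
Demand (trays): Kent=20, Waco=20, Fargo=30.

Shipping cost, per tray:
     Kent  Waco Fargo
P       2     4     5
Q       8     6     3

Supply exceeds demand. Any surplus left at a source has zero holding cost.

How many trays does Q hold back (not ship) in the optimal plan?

Minimum-cost shipments:
  P to Kent: 20 × 2 = 40
  Q to Waco: 20 × 6 = 120
  Q to Fargo: 30 × 3 = 90
Total cost = 250.
Q ships 50 of its 70, leaving 20.

20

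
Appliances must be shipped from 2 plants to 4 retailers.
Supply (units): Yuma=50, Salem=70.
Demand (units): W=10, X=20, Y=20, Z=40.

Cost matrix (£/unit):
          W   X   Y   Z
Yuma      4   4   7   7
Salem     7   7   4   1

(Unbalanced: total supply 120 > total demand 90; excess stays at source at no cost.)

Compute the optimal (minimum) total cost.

240

An optimal shipping plan:
  Yuma to W: 10 × £4 = £40
  Yuma to X: 20 × £4 = £80
  Salem to Y: 20 × £4 = £80
  Salem to Z: 40 × £1 = £40
Total = 40 + 80 + 80 + 40 = £240.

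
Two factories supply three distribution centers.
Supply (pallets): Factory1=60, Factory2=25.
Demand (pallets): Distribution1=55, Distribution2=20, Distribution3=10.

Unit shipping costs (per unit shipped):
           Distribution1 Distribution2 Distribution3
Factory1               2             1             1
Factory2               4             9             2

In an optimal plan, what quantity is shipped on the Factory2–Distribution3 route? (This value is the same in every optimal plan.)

Solving gives:
  Factory1→Distribution1: 40 pallets
  Factory1→Distribution2: 20 pallets
  Factory2→Distribution1: 15 pallets
  Factory2→Distribution3: 10 pallets
Total cost = 180.
So Factory2→Distribution3 carries 10 pallets.

10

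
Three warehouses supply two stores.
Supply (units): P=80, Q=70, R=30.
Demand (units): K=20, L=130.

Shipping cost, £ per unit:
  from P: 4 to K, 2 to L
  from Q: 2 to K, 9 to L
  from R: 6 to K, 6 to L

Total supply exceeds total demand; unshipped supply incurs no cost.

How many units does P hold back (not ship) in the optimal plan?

An optimal plan:
  P→L: 80 × £2 = £160
  Q→K: 20 × £2 = £40
  Q→L: 20 × £9 = £180
  R→L: 30 × £6 = £180
Total cost = £560.
P ships 80 of its 80, leaving 0.

0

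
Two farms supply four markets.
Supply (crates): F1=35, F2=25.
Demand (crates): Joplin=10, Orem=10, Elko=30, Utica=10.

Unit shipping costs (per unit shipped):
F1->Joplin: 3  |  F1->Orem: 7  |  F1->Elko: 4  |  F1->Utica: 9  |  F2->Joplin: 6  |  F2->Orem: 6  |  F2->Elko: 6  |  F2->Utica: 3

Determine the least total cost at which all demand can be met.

250

An optimal shipping plan:
  F1 to Joplin: 10 × 3 = 30
  F1 to Elko: 25 × 4 = 100
  F2 to Orem: 10 × 6 = 60
  F2 to Elko: 5 × 6 = 30
  F2 to Utica: 10 × 3 = 30
Total = 30 + 100 + 60 + 30 + 30 = 250.
(Supply check: F1 ships 35; F2 ships 25.)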